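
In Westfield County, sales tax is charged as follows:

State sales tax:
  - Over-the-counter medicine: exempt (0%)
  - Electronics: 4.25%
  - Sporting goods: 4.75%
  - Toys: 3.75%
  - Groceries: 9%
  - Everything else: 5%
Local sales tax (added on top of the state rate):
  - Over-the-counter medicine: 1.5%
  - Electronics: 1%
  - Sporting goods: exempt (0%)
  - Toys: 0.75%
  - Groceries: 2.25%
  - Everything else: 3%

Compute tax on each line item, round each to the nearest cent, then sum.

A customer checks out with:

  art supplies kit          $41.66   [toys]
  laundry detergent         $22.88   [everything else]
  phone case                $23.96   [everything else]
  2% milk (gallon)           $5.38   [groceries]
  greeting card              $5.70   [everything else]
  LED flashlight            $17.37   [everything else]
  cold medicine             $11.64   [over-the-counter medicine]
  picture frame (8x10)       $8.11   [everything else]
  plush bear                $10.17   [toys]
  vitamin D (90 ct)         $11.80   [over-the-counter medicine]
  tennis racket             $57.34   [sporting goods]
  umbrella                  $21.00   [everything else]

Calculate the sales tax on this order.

$13.94

Art supplies kit $41.66: toys → 3.75% + 0.75% local = 4.5% → $1.87
Laundry detergent $22.88: everything else → 5% + 3% local = 8% → $1.83
Phone case $23.96: everything else → 5% + 3% local = 8% → $1.92
2% milk (gallon) $5.38: groceries → 9% + 2.25% local = 11.25% → $0.61
Greeting card $5.70: everything else → 5% + 3% local = 8% → $0.46
LED flashlight $17.37: everything else → 5% + 3% local = 8% → $1.39
Cold medicine $11.64: over-the-counter medicine → 0% + 1.5% local = 1.5% → $0.17
Picture frame (8x10) $8.11: everything else → 5% + 3% local = 8% → $0.65
Plush bear $10.17: toys → 3.75% + 0.75% local = 4.5% → $0.46
Vitamin D (90 ct) $11.80: over-the-counter medicine → 0% + 1.5% local = 1.5% → $0.18
Tennis racket $57.34: sporting goods → 4.75% + 0% local = 4.75% → $2.72
Umbrella $21.00: everything else → 5% + 3% local = 8% → $1.68
Total tax = $1.87 + $1.83 + $1.92 + $0.61 + $0.46 + $1.39 + $0.17 + $0.65 + $0.46 + $0.18 + $2.72 + $1.68 = $13.94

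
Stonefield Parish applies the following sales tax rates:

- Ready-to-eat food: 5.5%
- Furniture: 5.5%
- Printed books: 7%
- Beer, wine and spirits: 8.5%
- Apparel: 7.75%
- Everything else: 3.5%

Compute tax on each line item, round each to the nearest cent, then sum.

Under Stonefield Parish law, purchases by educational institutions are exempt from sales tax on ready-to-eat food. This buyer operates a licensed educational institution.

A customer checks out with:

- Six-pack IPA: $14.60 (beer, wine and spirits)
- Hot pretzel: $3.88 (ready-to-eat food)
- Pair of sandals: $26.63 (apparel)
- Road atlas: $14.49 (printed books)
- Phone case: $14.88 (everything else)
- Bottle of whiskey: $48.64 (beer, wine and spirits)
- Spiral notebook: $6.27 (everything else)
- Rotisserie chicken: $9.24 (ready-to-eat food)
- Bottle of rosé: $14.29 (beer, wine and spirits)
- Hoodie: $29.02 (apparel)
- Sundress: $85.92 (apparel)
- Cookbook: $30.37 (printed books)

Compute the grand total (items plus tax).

Six-pack IPA $14.60: beer, wine and spirits → 8.5% → $1.24
Hot pretzel $3.88: ready-to-eat food, buyer-exempt → 0% → $0.00
Pair of sandals $26.63: apparel → 7.75% → $2.06
Road atlas $14.49: printed books → 7% → $1.01
Phone case $14.88: everything else → 3.5% → $0.52
Bottle of whiskey $48.64: beer, wine and spirits → 8.5% → $4.13
Spiral notebook $6.27: everything else → 3.5% → $0.22
Rotisserie chicken $9.24: ready-to-eat food, buyer-exempt → 0% → $0.00
Bottle of rosé $14.29: beer, wine and spirits → 8.5% → $1.21
Hoodie $29.02: apparel → 7.75% → $2.25
Sundress $85.92: apparel → 7.75% → $6.66
Cookbook $30.37: printed books → 7% → $2.13
Subtotal = $298.23; tax = $21.43; total due = $319.66

$319.66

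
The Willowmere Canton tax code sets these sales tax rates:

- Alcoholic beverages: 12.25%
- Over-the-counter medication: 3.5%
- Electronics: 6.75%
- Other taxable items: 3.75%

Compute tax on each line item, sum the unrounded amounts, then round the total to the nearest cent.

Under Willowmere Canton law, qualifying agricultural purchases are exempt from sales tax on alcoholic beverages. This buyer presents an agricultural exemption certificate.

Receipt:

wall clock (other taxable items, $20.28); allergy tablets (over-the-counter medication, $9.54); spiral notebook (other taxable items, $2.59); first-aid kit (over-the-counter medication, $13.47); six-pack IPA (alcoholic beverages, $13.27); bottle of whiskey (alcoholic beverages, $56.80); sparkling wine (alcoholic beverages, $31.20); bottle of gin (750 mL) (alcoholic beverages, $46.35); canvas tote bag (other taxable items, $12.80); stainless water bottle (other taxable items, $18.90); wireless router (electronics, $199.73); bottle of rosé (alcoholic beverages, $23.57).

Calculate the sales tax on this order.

$16.33

Wall clock $20.28: other taxable items → 3.75% → $0.7605
Allergy tablets $9.54: over-the-counter medication → 3.5% → $0.3339
Spiral notebook $2.59: other taxable items → 3.75% → $0.097125
First-aid kit $13.47: over-the-counter medication → 3.5% → $0.47145
Six-pack IPA $13.27: alcoholic beverages, buyer-exempt → 0% → $0.00
Bottle of whiskey $56.80: alcoholic beverages, buyer-exempt → 0% → $0.00
Sparkling wine $31.20: alcoholic beverages, buyer-exempt → 0% → $0.00
Bottle of gin (750 mL) $46.35: alcoholic beverages, buyer-exempt → 0% → $0.00
Canvas tote bag $12.80: other taxable items → 3.75% → $0.48
Stainless water bottle $18.90: other taxable items → 3.75% → $0.70875
Wireless router $199.73: electronics → 6.75% → $13.481775
Bottle of rosé $23.57: alcoholic beverages, buyer-exempt → 0% → $0.00
Unrounded tax sum = $16.3335 → $16.33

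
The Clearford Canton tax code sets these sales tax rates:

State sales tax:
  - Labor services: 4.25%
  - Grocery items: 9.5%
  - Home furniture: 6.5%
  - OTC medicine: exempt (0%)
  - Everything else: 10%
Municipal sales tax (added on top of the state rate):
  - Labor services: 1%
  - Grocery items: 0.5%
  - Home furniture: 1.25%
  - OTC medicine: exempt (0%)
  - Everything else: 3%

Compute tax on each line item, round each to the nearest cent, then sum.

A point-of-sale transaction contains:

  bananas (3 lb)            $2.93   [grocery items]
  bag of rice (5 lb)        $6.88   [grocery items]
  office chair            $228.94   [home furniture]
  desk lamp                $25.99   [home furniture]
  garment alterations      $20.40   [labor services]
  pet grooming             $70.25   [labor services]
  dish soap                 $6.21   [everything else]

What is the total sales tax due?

$26.30

Bananas (3 lb) $2.93: grocery items → 9.5% + 0.5% municipal = 10% → $0.29
Bag of rice (5 lb) $6.88: grocery items → 9.5% + 0.5% municipal = 10% → $0.69
Office chair $228.94: home furniture → 6.5% + 1.25% municipal = 7.75% → $17.74
Desk lamp $25.99: home furniture → 6.5% + 1.25% municipal = 7.75% → $2.01
Garment alterations $20.40: labor services → 4.25% + 1% municipal = 5.25% → $1.07
Pet grooming $70.25: labor services → 4.25% + 1% municipal = 5.25% → $3.69
Dish soap $6.21: everything else → 10% + 3% municipal = 13% → $0.81
Total tax = $0.29 + $0.69 + $17.74 + $2.01 + $1.07 + $3.69 + $0.81 = $26.30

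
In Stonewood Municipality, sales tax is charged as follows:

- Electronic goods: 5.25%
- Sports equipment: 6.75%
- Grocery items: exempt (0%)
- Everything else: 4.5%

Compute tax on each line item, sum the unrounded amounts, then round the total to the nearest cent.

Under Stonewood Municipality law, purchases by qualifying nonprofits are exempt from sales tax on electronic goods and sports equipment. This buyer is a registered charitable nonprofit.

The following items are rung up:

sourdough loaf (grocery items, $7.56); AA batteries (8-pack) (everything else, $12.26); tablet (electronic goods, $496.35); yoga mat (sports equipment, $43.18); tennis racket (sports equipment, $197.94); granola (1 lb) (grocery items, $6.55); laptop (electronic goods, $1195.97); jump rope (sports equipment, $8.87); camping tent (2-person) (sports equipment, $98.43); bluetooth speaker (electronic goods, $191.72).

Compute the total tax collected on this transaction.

$0.55

Sourdough loaf $7.56: grocery items → 0% → $0.00
AA batteries (8-pack) $12.26: everything else → 4.5% → $0.5517
Tablet $496.35: electronic goods, buyer-exempt → 0% → $0.00
Yoga mat $43.18: sports equipment, buyer-exempt → 0% → $0.00
Tennis racket $197.94: sports equipment, buyer-exempt → 0% → $0.00
Granola (1 lb) $6.55: grocery items → 0% → $0.00
Laptop $1195.97: electronic goods, buyer-exempt → 0% → $0.00
Jump rope $8.87: sports equipment, buyer-exempt → 0% → $0.00
Camping tent (2-person) $98.43: sports equipment, buyer-exempt → 0% → $0.00
Bluetooth speaker $191.72: electronic goods, buyer-exempt → 0% → $0.00
Unrounded tax sum = $0.5517 → $0.55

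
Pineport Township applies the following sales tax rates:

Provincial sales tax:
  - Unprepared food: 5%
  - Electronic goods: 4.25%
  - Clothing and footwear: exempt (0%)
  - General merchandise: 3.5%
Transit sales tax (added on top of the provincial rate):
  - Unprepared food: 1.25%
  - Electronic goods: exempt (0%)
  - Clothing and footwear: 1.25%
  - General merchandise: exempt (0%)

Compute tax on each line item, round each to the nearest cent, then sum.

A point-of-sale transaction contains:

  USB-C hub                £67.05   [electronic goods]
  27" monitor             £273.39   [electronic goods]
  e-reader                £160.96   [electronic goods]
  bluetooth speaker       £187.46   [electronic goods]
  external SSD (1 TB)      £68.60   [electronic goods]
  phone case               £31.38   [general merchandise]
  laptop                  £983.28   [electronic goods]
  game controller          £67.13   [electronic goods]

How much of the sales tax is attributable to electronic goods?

£76.84

USB-C hub £67.05: electronic goods → 4.25% + 0% transit = 4.25% → £2.85
27" monitor £273.39: electronic goods → 4.25% + 0% transit = 4.25% → £11.62
E-reader £160.96: electronic goods → 4.25% + 0% transit = 4.25% → £6.84
Bluetooth speaker £187.46: electronic goods → 4.25% + 0% transit = 4.25% → £7.97
External SSD (1 TB) £68.60: electronic goods → 4.25% + 0% transit = 4.25% → £2.92
Laptop £983.28: electronic goods → 4.25% + 0% transit = 4.25% → £41.79
Game controller £67.13: electronic goods → 4.25% + 0% transit = 4.25% → £2.85
Tax on electronic goods = £2.85 + £11.62 + £6.84 + £7.97 + £2.92 + £41.79 + £2.85 = £76.84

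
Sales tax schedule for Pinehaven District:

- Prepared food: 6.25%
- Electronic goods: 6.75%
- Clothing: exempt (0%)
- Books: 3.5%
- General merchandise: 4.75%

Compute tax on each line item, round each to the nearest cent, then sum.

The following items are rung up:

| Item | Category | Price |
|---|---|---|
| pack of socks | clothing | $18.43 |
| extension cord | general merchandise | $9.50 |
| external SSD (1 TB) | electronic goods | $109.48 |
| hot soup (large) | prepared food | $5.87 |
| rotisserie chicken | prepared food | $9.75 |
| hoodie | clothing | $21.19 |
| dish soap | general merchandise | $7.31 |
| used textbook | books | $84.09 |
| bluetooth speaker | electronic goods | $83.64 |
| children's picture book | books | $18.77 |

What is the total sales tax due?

$18.42

Pack of socks $18.43: clothing → 0% → $0.00
Extension cord $9.50: general merchandise → 4.75% → $0.45
External SSD (1 TB) $109.48: electronic goods → 6.75% → $7.39
Hot soup (large) $5.87: prepared food → 6.25% → $0.37
Rotisserie chicken $9.75: prepared food → 6.25% → $0.61
Hoodie $21.19: clothing → 0% → $0.00
Dish soap $7.31: general merchandise → 4.75% → $0.35
Used textbook $84.09: books → 3.5% → $2.94
Bluetooth speaker $83.64: electronic goods → 6.75% → $5.65
Children's picture book $18.77: books → 3.5% → $0.66
Total tax = $0.45 + $7.39 + $0.37 + $0.61 + $0.35 + $2.94 + $5.65 + $0.66 = $18.42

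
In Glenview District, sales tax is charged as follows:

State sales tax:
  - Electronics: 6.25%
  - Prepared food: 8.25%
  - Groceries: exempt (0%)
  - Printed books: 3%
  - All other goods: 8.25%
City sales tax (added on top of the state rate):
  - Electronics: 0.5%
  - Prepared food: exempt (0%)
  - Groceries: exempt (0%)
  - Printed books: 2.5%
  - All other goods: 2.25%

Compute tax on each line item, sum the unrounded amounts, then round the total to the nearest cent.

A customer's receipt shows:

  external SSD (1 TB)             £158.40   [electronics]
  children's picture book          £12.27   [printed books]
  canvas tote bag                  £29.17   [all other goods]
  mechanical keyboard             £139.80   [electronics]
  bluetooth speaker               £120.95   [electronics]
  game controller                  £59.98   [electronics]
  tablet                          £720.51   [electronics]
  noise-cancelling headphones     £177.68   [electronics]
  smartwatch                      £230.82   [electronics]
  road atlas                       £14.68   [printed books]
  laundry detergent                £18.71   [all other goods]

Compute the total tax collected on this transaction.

£115.06

External SSD (1 TB) £158.40: electronics → 6.25% + 0.5% city = 6.75% → £10.692
Children's picture book £12.27: printed books → 3% + 2.5% city = 5.5% → £0.67485
Canvas tote bag £29.17: all other goods → 8.25% + 2.25% city = 10.5% → £3.06285
Mechanical keyboard £139.80: electronics → 6.25% + 0.5% city = 6.75% → £9.4365
Bluetooth speaker £120.95: electronics → 6.25% + 0.5% city = 6.75% → £8.164125
Game controller £59.98: electronics → 6.25% + 0.5% city = 6.75% → £4.04865
Tablet £720.51: electronics → 6.25% + 0.5% city = 6.75% → £48.634425
Noise-cancelling headphones £177.68: electronics → 6.25% + 0.5% city = 6.75% → £11.9934
Smartwatch £230.82: electronics → 6.25% + 0.5% city = 6.75% → £15.58035
Road atlas £14.68: printed books → 3% + 2.5% city = 5.5% → £0.8074
Laundry detergent £18.71: all other goods → 8.25% + 2.25% city = 10.5% → £1.96455
Unrounded tax sum = £115.0591 → £115.06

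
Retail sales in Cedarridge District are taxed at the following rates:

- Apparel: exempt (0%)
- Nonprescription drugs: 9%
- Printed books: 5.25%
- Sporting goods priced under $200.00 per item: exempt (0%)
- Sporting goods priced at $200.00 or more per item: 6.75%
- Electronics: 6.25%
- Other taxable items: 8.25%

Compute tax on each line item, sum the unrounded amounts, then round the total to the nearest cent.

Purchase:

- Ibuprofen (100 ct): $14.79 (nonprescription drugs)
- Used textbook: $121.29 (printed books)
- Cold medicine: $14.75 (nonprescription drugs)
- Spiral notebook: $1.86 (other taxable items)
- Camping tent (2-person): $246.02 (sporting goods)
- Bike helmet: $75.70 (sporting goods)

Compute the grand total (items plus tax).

Ibuprofen (100 ct) $14.79: nonprescription drugs → 9% → $1.3311
Used textbook $121.29: printed books → 5.25% → $6.367725
Cold medicine $14.75: nonprescription drugs → 9% → $1.3275
Spiral notebook $1.86: other taxable items → 8.25% → $0.15345
Camping tent (2-person) $246.02: sporting goods, $200.00 or more → 6.75% → $16.60635
Bike helmet $75.70: sporting goods, under $200.00 → 0% → $0.00
Subtotal = $474.41; unrounded tax = $25.786125 → $25.79; total due = $500.20

$500.20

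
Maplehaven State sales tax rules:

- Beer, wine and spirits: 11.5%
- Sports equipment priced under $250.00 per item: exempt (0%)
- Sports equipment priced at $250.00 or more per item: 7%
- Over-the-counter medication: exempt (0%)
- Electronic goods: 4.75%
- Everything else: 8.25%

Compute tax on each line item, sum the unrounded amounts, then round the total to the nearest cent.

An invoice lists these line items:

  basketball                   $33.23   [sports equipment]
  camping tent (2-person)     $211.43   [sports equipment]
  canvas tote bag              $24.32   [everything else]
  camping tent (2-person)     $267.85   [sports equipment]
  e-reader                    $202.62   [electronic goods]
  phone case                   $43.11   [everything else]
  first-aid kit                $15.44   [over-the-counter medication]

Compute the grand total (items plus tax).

Basketball $33.23: sports equipment, under $250.00 → 0% → $0.00
Camping tent (2-person) $211.43: sports equipment, under $250.00 → 0% → $0.00
Canvas tote bag $24.32: everything else → 8.25% → $2.0064
Camping tent (2-person) $267.85: sports equipment, $250.00 or more → 7% → $18.7495
E-reader $202.62: electronic goods → 4.75% → $9.62445
Phone case $43.11: everything else → 8.25% → $3.556575
First-aid kit $15.44: over-the-counter medication → 0% → $0.00
Subtotal = $798.00; unrounded tax = $33.936925 → $33.94; total due = $831.94

$831.94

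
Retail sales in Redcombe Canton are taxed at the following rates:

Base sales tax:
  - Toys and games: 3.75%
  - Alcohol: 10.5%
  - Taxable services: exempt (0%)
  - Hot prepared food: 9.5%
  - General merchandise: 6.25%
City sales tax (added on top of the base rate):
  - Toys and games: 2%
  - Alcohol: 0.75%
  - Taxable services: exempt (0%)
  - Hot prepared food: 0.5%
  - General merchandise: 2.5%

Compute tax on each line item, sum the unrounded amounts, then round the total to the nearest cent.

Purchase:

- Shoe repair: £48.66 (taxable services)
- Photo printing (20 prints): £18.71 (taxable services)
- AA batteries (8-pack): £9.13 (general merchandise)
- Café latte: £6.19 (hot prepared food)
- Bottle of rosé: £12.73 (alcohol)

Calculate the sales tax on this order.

£2.85

Shoe repair £48.66: taxable services → 0% + 0% city = 0% → £0.00
Photo printing (20 prints) £18.71: taxable services → 0% + 0% city = 0% → £0.00
AA batteries (8-pack) £9.13: general merchandise → 6.25% + 2.5% city = 8.75% → £0.798875
Café latte £6.19: hot prepared food → 9.5% + 0.5% city = 10% → £0.619
Bottle of rosé £12.73: alcohol → 10.5% + 0.75% city = 11.25% → £1.432125
Unrounded tax sum = £2.85 → £2.85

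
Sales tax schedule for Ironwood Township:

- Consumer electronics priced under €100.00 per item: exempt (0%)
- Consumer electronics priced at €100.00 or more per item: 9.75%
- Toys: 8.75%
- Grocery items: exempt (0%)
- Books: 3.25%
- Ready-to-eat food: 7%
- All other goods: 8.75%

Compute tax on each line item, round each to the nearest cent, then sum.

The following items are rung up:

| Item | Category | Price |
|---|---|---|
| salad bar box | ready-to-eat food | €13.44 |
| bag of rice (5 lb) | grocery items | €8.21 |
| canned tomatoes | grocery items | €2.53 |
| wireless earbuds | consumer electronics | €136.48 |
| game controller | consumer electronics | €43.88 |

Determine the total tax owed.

Salad bar box €13.44: ready-to-eat food → 7% → €0.94
Bag of rice (5 lb) €8.21: grocery items → 0% → €0.00
Canned tomatoes €2.53: grocery items → 0% → €0.00
Wireless earbuds €136.48: consumer electronics, €100.00 or more → 9.75% → €13.31
Game controller €43.88: consumer electronics, under €100.00 → 0% → €0.00
Total tax = €0.94 + €13.31 = €14.25

€14.25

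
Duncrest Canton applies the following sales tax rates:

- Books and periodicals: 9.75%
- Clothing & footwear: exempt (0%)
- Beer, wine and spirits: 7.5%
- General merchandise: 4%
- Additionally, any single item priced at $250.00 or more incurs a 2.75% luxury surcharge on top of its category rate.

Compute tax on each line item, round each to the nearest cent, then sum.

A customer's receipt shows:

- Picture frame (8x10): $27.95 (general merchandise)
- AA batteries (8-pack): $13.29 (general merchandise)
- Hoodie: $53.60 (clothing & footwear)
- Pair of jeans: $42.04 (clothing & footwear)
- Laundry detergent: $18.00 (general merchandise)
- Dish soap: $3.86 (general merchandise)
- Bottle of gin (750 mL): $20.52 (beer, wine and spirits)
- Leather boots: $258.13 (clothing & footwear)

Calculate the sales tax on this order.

Picture frame (8x10) $27.95: general merchandise → 4% → $1.12
AA batteries (8-pack) $13.29: general merchandise → 4% → $0.53
Hoodie $53.60: clothing & footwear → 0% → $0.00
Pair of jeans $42.04: clothing & footwear → 0% → $0.00
Laundry detergent $18.00: general merchandise → 4% → $0.72
Dish soap $3.86: general merchandise → 4% → $0.15
Bottle of gin (750 mL) $20.52: beer, wine and spirits → 7.5% → $1.54
Leather boots $258.13: clothing & footwear → 0% + 2.75% surcharge = 2.75% → $7.10
Total tax = $1.12 + $0.53 + $0.72 + $0.15 + $1.54 + $7.10 = $11.16

$11.16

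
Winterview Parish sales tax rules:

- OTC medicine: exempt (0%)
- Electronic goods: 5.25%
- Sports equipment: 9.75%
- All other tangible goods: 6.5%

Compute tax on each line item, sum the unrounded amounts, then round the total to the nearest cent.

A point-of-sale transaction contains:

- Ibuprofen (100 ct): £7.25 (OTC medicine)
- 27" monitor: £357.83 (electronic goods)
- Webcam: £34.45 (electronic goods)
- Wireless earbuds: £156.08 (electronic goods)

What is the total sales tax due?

£28.79

Ibuprofen (100 ct) £7.25: OTC medicine → 0% → £0.00
27" monitor £357.83: electronic goods → 5.25% → £18.786075
Webcam £34.45: electronic goods → 5.25% → £1.808625
Wireless earbuds £156.08: electronic goods → 5.25% → £8.1942
Unrounded tax sum = £28.7889 → £28.79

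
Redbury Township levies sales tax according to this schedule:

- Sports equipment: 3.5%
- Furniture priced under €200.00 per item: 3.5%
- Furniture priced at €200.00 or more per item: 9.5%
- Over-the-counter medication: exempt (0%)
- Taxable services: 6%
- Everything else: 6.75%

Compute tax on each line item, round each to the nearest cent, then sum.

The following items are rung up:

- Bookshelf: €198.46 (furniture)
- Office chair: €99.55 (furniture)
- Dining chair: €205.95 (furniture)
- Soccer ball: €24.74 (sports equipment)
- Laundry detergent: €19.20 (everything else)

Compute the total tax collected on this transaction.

€32.17

Bookshelf €198.46: furniture, under €200.00 → 3.5% → €6.95
Office chair €99.55: furniture, under €200.00 → 3.5% → €3.48
Dining chair €205.95: furniture, €200.00 or more → 9.5% → €19.57
Soccer ball €24.74: sports equipment → 3.5% → €0.87
Laundry detergent €19.20: everything else → 6.75% → €1.30
Total tax = €6.95 + €3.48 + €19.57 + €0.87 + €1.30 = €32.17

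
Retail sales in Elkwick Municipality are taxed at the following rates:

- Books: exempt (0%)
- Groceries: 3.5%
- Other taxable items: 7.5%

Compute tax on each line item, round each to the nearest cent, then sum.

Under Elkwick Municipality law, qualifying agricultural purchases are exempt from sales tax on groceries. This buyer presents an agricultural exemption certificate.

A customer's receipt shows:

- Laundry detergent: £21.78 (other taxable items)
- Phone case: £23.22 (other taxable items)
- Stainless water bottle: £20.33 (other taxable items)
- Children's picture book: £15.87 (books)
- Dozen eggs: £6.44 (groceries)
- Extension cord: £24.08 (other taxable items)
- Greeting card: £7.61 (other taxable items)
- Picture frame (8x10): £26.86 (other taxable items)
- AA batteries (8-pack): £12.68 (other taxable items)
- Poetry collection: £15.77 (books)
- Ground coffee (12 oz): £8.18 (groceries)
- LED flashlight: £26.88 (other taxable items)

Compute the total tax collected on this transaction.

£12.25

Laundry detergent £21.78: other taxable items → 7.5% → £1.63
Phone case £23.22: other taxable items → 7.5% → £1.74
Stainless water bottle £20.33: other taxable items → 7.5% → £1.52
Children's picture book £15.87: books → 0% → £0.00
Dozen eggs £6.44: groceries, buyer-exempt → 0% → £0.00
Extension cord £24.08: other taxable items → 7.5% → £1.81
Greeting card £7.61: other taxable items → 7.5% → £0.57
Picture frame (8x10) £26.86: other taxable items → 7.5% → £2.01
AA batteries (8-pack) £12.68: other taxable items → 7.5% → £0.95
Poetry collection £15.77: books → 0% → £0.00
Ground coffee (12 oz) £8.18: groceries, buyer-exempt → 0% → £0.00
LED flashlight £26.88: other taxable items → 7.5% → £2.02
Total tax = £1.63 + £1.74 + £1.52 + £1.81 + £0.57 + £2.01 + £0.95 + £2.02 = £12.25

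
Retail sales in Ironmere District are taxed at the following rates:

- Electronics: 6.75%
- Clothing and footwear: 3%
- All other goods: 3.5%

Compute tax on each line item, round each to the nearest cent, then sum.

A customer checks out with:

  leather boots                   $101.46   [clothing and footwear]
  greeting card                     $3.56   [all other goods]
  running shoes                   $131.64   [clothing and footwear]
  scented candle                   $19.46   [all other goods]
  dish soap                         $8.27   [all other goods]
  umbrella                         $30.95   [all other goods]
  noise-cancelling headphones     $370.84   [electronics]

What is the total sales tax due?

$34.19

Leather boots $101.46: clothing and footwear → 3% → $3.04
Greeting card $3.56: all other goods → 3.5% → $0.12
Running shoes $131.64: clothing and footwear → 3% → $3.95
Scented candle $19.46: all other goods → 3.5% → $0.68
Dish soap $8.27: all other goods → 3.5% → $0.29
Umbrella $30.95: all other goods → 3.5% → $1.08
Noise-cancelling headphones $370.84: electronics → 6.75% → $25.03
Total tax = $3.04 + $0.12 + $3.95 + $0.68 + $0.29 + $1.08 + $25.03 = $34.19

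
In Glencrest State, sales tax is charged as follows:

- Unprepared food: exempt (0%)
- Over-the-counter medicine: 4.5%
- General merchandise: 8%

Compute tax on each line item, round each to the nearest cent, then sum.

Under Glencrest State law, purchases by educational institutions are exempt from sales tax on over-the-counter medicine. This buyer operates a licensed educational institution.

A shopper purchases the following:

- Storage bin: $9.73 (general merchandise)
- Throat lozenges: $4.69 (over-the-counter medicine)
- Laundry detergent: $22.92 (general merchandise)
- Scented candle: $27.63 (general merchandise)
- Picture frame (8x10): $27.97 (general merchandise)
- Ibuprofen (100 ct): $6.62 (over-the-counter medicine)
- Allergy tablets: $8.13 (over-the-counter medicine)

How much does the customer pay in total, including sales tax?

$114.75

Storage bin $9.73: general merchandise → 8% → $0.78
Throat lozenges $4.69: over-the-counter medicine, buyer-exempt → 0% → $0.00
Laundry detergent $22.92: general merchandise → 8% → $1.83
Scented candle $27.63: general merchandise → 8% → $2.21
Picture frame (8x10) $27.97: general merchandise → 8% → $2.24
Ibuprofen (100 ct) $6.62: over-the-counter medicine, buyer-exempt → 0% → $0.00
Allergy tablets $8.13: over-the-counter medicine, buyer-exempt → 0% → $0.00
Subtotal = $107.69; tax = $7.06; total due = $114.75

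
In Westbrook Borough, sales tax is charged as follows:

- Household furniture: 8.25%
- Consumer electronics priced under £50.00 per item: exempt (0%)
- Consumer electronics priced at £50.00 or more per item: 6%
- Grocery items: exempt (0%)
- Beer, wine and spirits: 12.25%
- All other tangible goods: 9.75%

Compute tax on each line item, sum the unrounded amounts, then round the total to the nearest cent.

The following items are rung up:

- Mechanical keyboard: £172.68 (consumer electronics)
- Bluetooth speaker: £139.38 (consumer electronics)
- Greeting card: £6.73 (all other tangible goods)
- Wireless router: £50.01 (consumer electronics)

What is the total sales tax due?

Mechanical keyboard £172.68: consumer electronics, £50.00 or more → 6% → £10.3608
Bluetooth speaker £139.38: consumer electronics, £50.00 or more → 6% → £8.3628
Greeting card £6.73: all other tangible goods → 9.75% → £0.656175
Wireless router £50.01: consumer electronics, £50.00 or more → 6% → £3.0006
Unrounded tax sum = £22.380375 → £22.38

£22.38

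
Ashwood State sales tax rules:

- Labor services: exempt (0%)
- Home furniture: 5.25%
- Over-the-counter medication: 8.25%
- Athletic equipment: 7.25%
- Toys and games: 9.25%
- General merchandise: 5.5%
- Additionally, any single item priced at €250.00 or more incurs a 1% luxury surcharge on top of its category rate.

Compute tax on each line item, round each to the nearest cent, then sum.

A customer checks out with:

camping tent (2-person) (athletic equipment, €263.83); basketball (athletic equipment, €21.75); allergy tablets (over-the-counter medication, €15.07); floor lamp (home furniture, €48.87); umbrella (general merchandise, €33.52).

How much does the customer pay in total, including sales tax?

€412.04

Camping tent (2-person) €263.83: athletic equipment → 7.25% + 1% surcharge = 8.25% → €21.77
Basketball €21.75: athletic equipment → 7.25% → €1.58
Allergy tablets €15.07: over-the-counter medication → 8.25% → €1.24
Floor lamp €48.87: home furniture → 5.25% → €2.57
Umbrella €33.52: general merchandise → 5.5% → €1.84
Subtotal = €383.04; tax = €29.00; total due = €412.04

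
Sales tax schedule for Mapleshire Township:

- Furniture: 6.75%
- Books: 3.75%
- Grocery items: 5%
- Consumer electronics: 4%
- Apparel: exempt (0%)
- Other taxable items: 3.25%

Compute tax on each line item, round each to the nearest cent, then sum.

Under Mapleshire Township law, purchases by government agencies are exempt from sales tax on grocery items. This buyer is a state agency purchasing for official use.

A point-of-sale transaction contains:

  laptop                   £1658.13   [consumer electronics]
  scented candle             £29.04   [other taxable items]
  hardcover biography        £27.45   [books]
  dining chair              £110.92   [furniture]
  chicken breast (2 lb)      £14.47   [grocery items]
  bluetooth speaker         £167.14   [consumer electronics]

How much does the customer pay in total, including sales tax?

Laptop £1658.13: consumer electronics → 4% → £66.33
Scented candle £29.04: other taxable items → 3.25% → £0.94
Hardcover biography £27.45: books → 3.75% → £1.03
Dining chair £110.92: furniture → 6.75% → £7.49
Chicken breast (2 lb) £14.47: grocery items, buyer-exempt → 0% → £0.00
Bluetooth speaker £167.14: consumer electronics → 4% → £6.69
Subtotal = £2007.15; tax = £82.48; total due = £2089.63

£2089.63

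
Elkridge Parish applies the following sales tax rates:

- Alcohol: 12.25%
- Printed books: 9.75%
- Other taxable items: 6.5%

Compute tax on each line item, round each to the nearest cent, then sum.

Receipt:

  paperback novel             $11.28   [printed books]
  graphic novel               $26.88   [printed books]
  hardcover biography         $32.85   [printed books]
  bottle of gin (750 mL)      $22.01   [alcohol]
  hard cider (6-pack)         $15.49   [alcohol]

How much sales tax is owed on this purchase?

Paperback novel $11.28: printed books → 9.75% → $1.10
Graphic novel $26.88: printed books → 9.75% → $2.62
Hardcover biography $32.85: printed books → 9.75% → $3.20
Bottle of gin (750 mL) $22.01: alcohol → 12.25% → $2.70
Hard cider (6-pack) $15.49: alcohol → 12.25% → $1.90
Total tax = $1.10 + $2.62 + $3.20 + $2.70 + $1.90 = $11.52

$11.52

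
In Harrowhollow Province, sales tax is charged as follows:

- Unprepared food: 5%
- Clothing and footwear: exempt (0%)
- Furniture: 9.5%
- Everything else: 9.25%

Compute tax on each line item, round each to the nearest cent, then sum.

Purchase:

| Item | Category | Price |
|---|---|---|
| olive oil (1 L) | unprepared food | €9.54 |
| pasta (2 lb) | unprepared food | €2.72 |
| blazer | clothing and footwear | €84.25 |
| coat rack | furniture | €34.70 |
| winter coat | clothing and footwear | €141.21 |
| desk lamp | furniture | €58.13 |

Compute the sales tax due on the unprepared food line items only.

Olive oil (1 L) €9.54: unprepared food → 5% → €0.48
Pasta (2 lb) €2.72: unprepared food → 5% → €0.14
Tax on unprepared food = €0.48 + €0.14 = €0.62

€0.62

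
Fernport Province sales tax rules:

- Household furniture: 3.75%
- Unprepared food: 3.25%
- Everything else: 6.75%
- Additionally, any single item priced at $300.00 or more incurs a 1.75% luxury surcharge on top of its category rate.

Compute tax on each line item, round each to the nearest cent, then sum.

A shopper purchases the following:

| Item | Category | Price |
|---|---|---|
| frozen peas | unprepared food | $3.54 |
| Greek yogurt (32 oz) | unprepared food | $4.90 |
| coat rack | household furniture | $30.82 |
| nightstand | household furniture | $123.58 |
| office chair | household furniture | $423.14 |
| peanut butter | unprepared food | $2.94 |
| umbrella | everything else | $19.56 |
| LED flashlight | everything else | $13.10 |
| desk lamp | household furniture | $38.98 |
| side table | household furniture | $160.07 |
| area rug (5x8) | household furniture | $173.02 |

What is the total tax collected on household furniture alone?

Coat rack $30.82: household furniture → 3.75% → $1.16
Nightstand $123.58: household furniture → 3.75% → $4.63
Office chair $423.14: household furniture → 3.75% + 1.75% surcharge = 5.5% → $23.27
Desk lamp $38.98: household furniture → 3.75% → $1.46
Side table $160.07: household furniture → 3.75% → $6.00
Area rug (5x8) $173.02: household furniture → 3.75% → $6.49
Tax on household furniture = $1.16 + $4.63 + $23.27 + $1.46 + $6.00 + $6.49 = $43.01

$43.01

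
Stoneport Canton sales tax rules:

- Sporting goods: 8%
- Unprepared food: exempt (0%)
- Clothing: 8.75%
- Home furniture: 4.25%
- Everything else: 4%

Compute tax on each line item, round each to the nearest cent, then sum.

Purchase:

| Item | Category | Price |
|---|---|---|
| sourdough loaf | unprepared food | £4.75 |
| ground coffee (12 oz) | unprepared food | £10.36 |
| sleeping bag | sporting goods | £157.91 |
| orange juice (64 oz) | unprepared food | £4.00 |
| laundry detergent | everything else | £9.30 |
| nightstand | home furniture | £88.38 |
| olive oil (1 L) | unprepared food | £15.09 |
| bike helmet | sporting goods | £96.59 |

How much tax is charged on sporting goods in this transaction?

£20.36

Sleeping bag £157.91: sporting goods → 8% → £12.63
Bike helmet £96.59: sporting goods → 8% → £7.73
Tax on sporting goods = £12.63 + £7.73 = £20.36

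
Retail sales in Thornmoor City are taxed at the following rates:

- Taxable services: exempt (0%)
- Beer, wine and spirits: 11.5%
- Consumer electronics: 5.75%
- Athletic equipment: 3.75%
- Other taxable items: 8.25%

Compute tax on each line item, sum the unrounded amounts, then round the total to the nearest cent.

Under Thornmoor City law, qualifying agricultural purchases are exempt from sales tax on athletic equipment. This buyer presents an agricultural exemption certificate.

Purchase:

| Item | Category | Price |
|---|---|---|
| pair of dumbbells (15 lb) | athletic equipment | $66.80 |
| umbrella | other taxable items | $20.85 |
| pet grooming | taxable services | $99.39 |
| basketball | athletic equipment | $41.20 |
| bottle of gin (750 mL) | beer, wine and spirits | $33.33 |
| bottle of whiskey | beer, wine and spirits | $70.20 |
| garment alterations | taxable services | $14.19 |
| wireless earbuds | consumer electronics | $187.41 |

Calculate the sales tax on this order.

Pair of dumbbells (15 lb) $66.80: athletic equipment, buyer-exempt → 0% → $0.00
Umbrella $20.85: other taxable items → 8.25% → $1.720125
Pet grooming $99.39: taxable services → 0% → $0.00
Basketball $41.20: athletic equipment, buyer-exempt → 0% → $0.00
Bottle of gin (750 mL) $33.33: beer, wine and spirits → 11.5% → $3.83295
Bottle of whiskey $70.20: beer, wine and spirits → 11.5% → $8.073
Garment alterations $14.19: taxable services → 0% → $0.00
Wireless earbuds $187.41: consumer electronics → 5.75% → $10.776075
Unrounded tax sum = $24.40215 → $24.40

$24.40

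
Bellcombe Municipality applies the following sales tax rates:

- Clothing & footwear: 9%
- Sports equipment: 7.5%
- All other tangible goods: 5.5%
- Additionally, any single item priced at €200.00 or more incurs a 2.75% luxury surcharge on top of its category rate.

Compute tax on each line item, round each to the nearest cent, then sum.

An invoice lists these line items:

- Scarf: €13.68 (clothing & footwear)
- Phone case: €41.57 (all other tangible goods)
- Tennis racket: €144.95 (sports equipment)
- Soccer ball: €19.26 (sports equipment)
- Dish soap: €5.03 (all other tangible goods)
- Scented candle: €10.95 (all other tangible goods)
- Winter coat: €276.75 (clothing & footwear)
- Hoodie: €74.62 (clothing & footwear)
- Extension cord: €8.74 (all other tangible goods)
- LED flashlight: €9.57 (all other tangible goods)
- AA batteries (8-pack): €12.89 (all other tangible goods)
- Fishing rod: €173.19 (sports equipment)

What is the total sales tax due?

€70.66

Scarf €13.68: clothing & footwear → 9% → €1.23
Phone case €41.57: all other tangible goods → 5.5% → €2.29
Tennis racket €144.95: sports equipment → 7.5% → €10.87
Soccer ball €19.26: sports equipment → 7.5% → €1.44
Dish soap €5.03: all other tangible goods → 5.5% → €0.28
Scented candle €10.95: all other tangible goods → 5.5% → €0.60
Winter coat €276.75: clothing & footwear → 9% + 2.75% surcharge = 11.75% → €32.52
Hoodie €74.62: clothing & footwear → 9% → €6.72
Extension cord €8.74: all other tangible goods → 5.5% → €0.48
LED flashlight €9.57: all other tangible goods → 5.5% → €0.53
AA batteries (8-pack) €12.89: all other tangible goods → 5.5% → €0.71
Fishing rod €173.19: sports equipment → 7.5% → €12.99
Total tax = €1.23 + €2.29 + €10.87 + €1.44 + €0.28 + €0.60 + €32.52 + €6.72 + €0.48 + €0.53 + €0.71 + €12.99 = €70.66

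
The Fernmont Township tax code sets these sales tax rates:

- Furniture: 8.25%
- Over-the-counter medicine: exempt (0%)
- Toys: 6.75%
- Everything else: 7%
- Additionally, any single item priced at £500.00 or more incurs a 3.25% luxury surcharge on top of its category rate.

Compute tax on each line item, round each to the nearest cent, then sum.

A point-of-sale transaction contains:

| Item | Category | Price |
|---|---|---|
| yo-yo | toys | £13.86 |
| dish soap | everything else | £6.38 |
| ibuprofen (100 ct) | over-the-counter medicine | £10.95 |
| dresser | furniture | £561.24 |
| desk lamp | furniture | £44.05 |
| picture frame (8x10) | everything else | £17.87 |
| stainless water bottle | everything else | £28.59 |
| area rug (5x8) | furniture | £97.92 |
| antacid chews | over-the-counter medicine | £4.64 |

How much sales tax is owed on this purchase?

Yo-yo £13.86: toys → 6.75% → £0.94
Dish soap £6.38: everything else → 7% → £0.45
Ibuprofen (100 ct) £10.95: over-the-counter medicine → 0% → £0.00
Dresser £561.24: furniture → 8.25% + 3.25% surcharge = 11.5% → £64.54
Desk lamp £44.05: furniture → 8.25% → £3.63
Picture frame (8x10) £17.87: everything else → 7% → £1.25
Stainless water bottle £28.59: everything else → 7% → £2.00
Area rug (5x8) £97.92: furniture → 8.25% → £8.08
Antacid chews £4.64: over-the-counter medicine → 0% → £0.00
Total tax = £0.94 + £0.45 + £64.54 + £3.63 + £1.25 + £2.00 + £8.08 = £80.89

£80.89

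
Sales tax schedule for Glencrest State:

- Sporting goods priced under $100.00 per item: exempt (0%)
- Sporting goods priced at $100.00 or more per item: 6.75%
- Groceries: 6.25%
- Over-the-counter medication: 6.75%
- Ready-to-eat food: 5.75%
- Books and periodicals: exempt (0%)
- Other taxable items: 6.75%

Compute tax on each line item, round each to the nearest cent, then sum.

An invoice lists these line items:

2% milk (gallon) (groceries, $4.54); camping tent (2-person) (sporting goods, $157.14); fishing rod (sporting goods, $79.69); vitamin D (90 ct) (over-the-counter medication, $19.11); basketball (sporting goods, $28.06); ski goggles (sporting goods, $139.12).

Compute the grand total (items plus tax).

$449.23

2% milk (gallon) $4.54: groceries → 6.25% → $0.28
Camping tent (2-person) $157.14: sporting goods, $100.00 or more → 6.75% → $10.61
Fishing rod $79.69: sporting goods, under $100.00 → 0% → $0.00
Vitamin D (90 ct) $19.11: over-the-counter medication → 6.75% → $1.29
Basketball $28.06: sporting goods, under $100.00 → 0% → $0.00
Ski goggles $139.12: sporting goods, $100.00 or more → 6.75% → $9.39
Subtotal = $427.66; tax = $21.57; total due = $449.23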